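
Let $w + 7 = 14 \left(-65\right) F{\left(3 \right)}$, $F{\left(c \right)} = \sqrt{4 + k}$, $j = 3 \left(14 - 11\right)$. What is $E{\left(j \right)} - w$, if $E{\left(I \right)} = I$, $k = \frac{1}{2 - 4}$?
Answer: $16 + 455 \sqrt{14} \approx 1718.5$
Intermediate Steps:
$k = - \frac{1}{2}$ ($k = \frac{1}{-2} = - \frac{1}{2} \approx -0.5$)
$j = 9$ ($j = 3 \cdot 3 = 9$)
$F{\left(c \right)} = \frac{\sqrt{14}}{2}$ ($F{\left(c \right)} = \sqrt{4 - \frac{1}{2}} = \sqrt{\frac{7}{2}} = \frac{\sqrt{14}}{2}$)
$w = -7 - 455 \sqrt{14}$ ($w = -7 + 14 \left(-65\right) \frac{\sqrt{14}}{2} = -7 - 910 \frac{\sqrt{14}}{2} = -7 - 455 \sqrt{14} \approx -1709.5$)
$E{\left(j \right)} - w = 9 - \left(-7 - 455 \sqrt{14}\right) = 9 + \left(7 + 455 \sqrt{14}\right) = 16 + 455 \sqrt{14}$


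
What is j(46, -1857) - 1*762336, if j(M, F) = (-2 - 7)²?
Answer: -762255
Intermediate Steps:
j(M, F) = 81 (j(M, F) = (-9)² = 81)
j(46, -1857) - 1*762336 = 81 - 1*762336 = 81 - 762336 = -762255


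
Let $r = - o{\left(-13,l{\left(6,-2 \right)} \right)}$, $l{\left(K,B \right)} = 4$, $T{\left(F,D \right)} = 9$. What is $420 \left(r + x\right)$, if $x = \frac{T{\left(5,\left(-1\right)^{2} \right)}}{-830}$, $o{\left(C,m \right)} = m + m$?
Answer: $- \frac{279258}{83} \approx -3364.6$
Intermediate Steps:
$o{\left(C,m \right)} = 2 m$
$r = -8$ ($r = - 2 \cdot 4 = \left(-1\right) 8 = -8$)
$x = - \frac{9}{830}$ ($x = \frac{9}{-830} = 9 \left(- \frac{1}{830}\right) = - \frac{9}{830} \approx -0.010843$)
$420 \left(r + x\right) = 420 \left(-8 - \frac{9}{830}\right) = 420 \left(- \frac{6649}{830}\right) = - \frac{279258}{83}$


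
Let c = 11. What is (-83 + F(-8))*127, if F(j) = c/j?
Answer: -85725/8 ≈ -10716.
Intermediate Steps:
F(j) = 11/j
(-83 + F(-8))*127 = (-83 + 11/(-8))*127 = (-83 + 11*(-1/8))*127 = (-83 - 11/8)*127 = -675/8*127 = -85725/8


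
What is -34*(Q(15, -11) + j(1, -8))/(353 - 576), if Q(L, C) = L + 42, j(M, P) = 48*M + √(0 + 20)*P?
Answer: 3570/223 - 544*√5/223 ≈ 10.554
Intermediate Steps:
j(M, P) = 48*M + 2*P*√5 (j(M, P) = 48*M + √20*P = 48*M + (2*√5)*P = 48*M + 2*P*√5)
Q(L, C) = 42 + L
-34*(Q(15, -11) + j(1, -8))/(353 - 576) = -34*((42 + 15) + (48*1 + 2*(-8)*√5))/(353 - 576) = -34*(57 + (48 - 16*√5))/(-223) = -34*(105 - 16*√5)*(-1)/223 = -34*(-105/223 + 16*√5/223) = 3570/223 - 544*√5/223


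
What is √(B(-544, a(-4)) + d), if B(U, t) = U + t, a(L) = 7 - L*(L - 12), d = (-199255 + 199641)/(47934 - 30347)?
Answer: I*√185884055387/17587 ≈ 24.515*I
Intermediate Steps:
d = 386/17587 ≈ 0.021948
a(L) = 7 - L*(-12 + L)
√(B(-544, a(-4)) + d) = √((-544 + (7 - 1*(-4)² + 12*(-4))) + 386/17587) = √((-544 + (7 - 1*16 - 48)) + 386/17587) = √((-544 + (7 - 16 - 48)) + 386/17587) = √((-544 - 57) + 386/17587) = √(-601 + 386/17587) = √(-10569401/17587) = I*√185884055387/17587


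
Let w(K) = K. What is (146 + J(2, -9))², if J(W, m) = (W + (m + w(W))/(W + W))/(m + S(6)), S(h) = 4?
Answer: 8520561/400 ≈ 21301.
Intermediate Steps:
J(W, m) = (W + (W + m)/(2*W))/(4 + m) (J(W, m) = (W + (m + W)/(W + W))/(m + 4) = (W + (W + m)/((2*W)))/(4 + m) = (W + (W + m)*(1/(2*W)))/(4 + m) = (W + (W + m)/(2*W))/(4 + m))
(146 + J(2, -9))² = (146 + (½)*(2 - 9 + 2*2²)/(2*(4 - 9)))² = (146 + (½)*(½)*(2 - 9 + 2*4)/(-5))² = (146 + (½)*(½)*(-⅕)*(2 - 9 + 8))² = (146 + (½)*(½)*(-⅕)*1)² = (146 - 1/20)² = (2919/20)² = 8520561/400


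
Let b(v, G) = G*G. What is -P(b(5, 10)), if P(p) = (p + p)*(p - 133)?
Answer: 6600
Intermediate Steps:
b(v, G) = G**2
P(p) = 2*p*(-133 + p) (P(p) = (2*p)*(-133 + p) = 2*p*(-133 + p))
-P(b(5, 10)) = -2*10**2*(-133 + 10**2) = -2*100*(-133 + 100) = -2*100*(-33) = -1*(-6600) = 6600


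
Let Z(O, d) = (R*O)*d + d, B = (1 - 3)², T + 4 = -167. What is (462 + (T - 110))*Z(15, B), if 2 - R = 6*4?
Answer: -238196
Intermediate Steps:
T = -171 (T = -4 - 167 = -171)
R = -22 (R = 2 - 6*4 = 2 - 1*24 = 2 - 24 = -22)
B = 4 (B = (-2)² = 4)
Z(O, d) = d - 22*O*d (Z(O, d) = (-22*O)*d + d = -22*O*d + d = d - 22*O*d)
(462 + (T - 110))*Z(15, B) = (462 + (-171 - 110))*(4*(1 - 22*15)) = (462 - 281)*(4*(1 - 330)) = 181*(4*(-329)) = 181*(-1316) = -238196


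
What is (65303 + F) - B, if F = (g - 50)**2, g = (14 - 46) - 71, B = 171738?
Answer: -83026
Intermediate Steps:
g = -103 (g = -32 - 71 = -103)
F = 23409 (F = (-103 - 50)**2 = (-153)**2 = 23409)
(65303 + F) - B = (65303 + 23409) - 1*171738 = 88712 - 171738 = -83026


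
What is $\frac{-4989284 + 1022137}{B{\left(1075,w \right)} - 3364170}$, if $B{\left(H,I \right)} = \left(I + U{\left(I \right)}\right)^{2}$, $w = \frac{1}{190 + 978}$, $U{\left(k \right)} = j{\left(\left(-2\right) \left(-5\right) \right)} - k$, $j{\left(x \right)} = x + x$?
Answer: $\frac{3967147}{3363770} \approx 1.1794$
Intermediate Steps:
$j{\left(x \right)} = 2 x$
$U{\left(k \right)} = 20 - k$ ($U{\left(k \right)} = 2 \left(\left(-2\right) \left(-5\right)\right) - k = 2 \cdot 10 - k = 20 - k$)
$w = \frac{1}{1168} \approx 0.00085616$
$B{\left(H,I \right)} = 400$ ($B{\left(H,I \right)} = \left(I - \left(-20 + I\right)\right)^{2} = 20^{2} = 400$)
$\frac{-4989284 + 1022137}{B{\left(1075,w \right)} - 3364170} = \frac{-4989284 + 1022137}{400 - 3364170} = - \frac{3967147}{-3363770} = \left(-3967147\right) \left(- \frac{1}{3363770}\right) = \frac{3967147}{3363770}$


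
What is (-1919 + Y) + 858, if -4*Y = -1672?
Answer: -643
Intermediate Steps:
Y = 418 (Y = -1/4*(-1672) = 418)
(-1919 + Y) + 858 = (-1919 + 418) + 858 = -1501 + 858 = -643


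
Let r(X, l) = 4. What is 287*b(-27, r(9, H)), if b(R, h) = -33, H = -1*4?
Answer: -9471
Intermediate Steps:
H = -4
287*b(-27, r(9, H)) = 287*(-33) = -9471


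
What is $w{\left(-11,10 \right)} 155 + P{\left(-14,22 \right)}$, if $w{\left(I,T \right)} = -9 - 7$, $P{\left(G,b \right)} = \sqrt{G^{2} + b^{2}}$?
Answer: $-2480 + 2 \sqrt{170} \approx -2453.9$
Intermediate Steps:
$w{\left(I,T \right)} = -16$ ($w{\left(I,T \right)} = -9 - 7 = -16$)
$w{\left(-11,10 \right)} 155 + P{\left(-14,22 \right)} = \left(-16\right) 155 + \sqrt{\left(-14\right)^{2} + 22^{2}} = -2480 + \sqrt{196 + 484} = -2480 + \sqrt{680} = -2480 + 2 \sqrt{170}$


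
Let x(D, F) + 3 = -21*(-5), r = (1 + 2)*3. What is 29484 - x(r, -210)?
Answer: 29382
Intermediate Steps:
r = 9 (r = 3*3 = 9)
x(D, F) = 102 (x(D, F) = -3 - 21*(-5) = -3 + 105 = 102)
29484 - x(r, -210) = 29484 - 1*102 = 29484 - 102 = 29382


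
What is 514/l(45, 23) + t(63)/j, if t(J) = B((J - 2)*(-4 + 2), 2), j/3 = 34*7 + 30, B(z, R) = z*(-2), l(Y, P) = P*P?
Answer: 135583/106329 ≈ 1.2751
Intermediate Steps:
l(Y, P) = P²
B(z, R) = -2*z
j = 804 (j = 3*(34*7 + 30) = 3*(238 + 30) = 3*268 = 804)
t(J) = -8 + 4*J (t(J) = -2*(J - 2)*(-4 + 2) = -2*(-2 + J)*(-2) = -2*(4 - 2*J) = -8 + 4*J)
514/l(45, 23) + t(63)/j = 514/(23²) + (-8 + 4*63)/804 = 514/529 + (-8 + 252)*(1/804) = 514*(1/529) + 244*(1/804) = 514/529 + 61/201 = 135583/106329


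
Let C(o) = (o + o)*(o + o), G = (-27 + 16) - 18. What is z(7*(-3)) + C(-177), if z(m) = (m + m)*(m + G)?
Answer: 127416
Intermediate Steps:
G = -29 (G = -11 - 18 = -29)
C(o) = 4*o**2 (C(o) = (2*o)*(2*o) = 4*o**2)
z(m) = 2*m*(-29 + m) (z(m) = (m + m)*(m - 29) = (2*m)*(-29 + m) = 2*m*(-29 + m))
z(7*(-3)) + C(-177) = 2*(7*(-3))*(-29 + 7*(-3)) + 4*(-177)**2 = 2*(-21)*(-29 - 21) + 4*31329 = 2*(-21)*(-50) + 125316 = 2100 + 125316 = 127416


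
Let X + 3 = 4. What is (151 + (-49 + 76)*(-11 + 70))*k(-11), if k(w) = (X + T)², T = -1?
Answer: 0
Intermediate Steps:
X = 1 (X = -3 + 4 = 1)
k(w) = 0 (k(w) = (1 - 1)² = 0² = 0)
(151 + (-49 + 76)*(-11 + 70))*k(-11) = (151 + (-49 + 76)*(-11 + 70))*0 = (151 + 27*59)*0 = (151 + 1593)*0 = 1744*0 = 0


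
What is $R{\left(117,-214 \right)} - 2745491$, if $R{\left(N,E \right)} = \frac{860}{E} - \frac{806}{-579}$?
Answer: $- \frac{170091566651}{61953} \approx -2.7455 \cdot 10^{6}$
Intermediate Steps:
$R{\left(N,E \right)} = \frac{806}{579} + \frac{860}{E}$ ($R{\left(N,E \right)} = \frac{860}{E} - - \frac{806}{579} = \frac{860}{E} + \frac{806}{579} = \frac{806}{579} + \frac{860}{E}$)
$R{\left(117,-214 \right)} - 2745491 = \left(\frac{806}{579} + \frac{860}{-214}\right) - 2745491 = \left(\frac{806}{579} + 860 \left(- \frac{1}{214}\right)\right) - 2745491 = \left(\frac{806}{579} - \frac{430}{107}\right) - 2745491 = - \frac{162728}{61953} - 2745491 = - \frac{170091566651}{61953}$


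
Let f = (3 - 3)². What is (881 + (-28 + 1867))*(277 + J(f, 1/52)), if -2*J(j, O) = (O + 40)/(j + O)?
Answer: -2076720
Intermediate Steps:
f = 0 (f = 0² = 0)
J(j, O) = -(40 + O)/(2*(O + j)) (J(j, O) = -(O + 40)/(2*(j + O)) = -(40 + O)/(2*(O + j)))
(881 + (-28 + 1867))*(277 + J(f, 1/52)) = (881 + (-28 + 1867))*(277 + (-20 - ½/52)/(1/52 + 0)) = (881 + 1839)*(277 + (-20 - ½*1/52)/(1/52 + 0)) = 2720*(277 + (-20 - 1/104)/(1/52)) = 2720*(277 + 52*(-2081/104)) = 2720*(277 - 2081/2) = 2720*(-1527/2) = -2076720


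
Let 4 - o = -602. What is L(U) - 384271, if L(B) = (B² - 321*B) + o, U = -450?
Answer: -36715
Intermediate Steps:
o = 606 (o = 4 - 1*(-602) = 4 + 602 = 606)
L(B) = 606 + B² - 321*B (L(B) = (B² - 321*B) + 606 = 606 + B² - 321*B)
L(U) - 384271 = (606 + (-450)² - 321*(-450)) - 384271 = (606 + 202500 + 144450) - 384271 = 347556 - 384271 = -36715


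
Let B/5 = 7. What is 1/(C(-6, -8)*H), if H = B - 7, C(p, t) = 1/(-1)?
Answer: -1/28 ≈ -0.035714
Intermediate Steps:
B = 35 (B = 5*7 = 35)
C(p, t) = -1
H = 28 (H = 35 - 7 = 28)
1/(C(-6, -8)*H) = 1/(-1*28) = 1/(-28) = -1/28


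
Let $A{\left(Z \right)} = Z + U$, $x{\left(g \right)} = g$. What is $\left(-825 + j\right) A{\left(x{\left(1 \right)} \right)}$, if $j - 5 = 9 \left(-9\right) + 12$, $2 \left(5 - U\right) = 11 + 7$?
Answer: $2667$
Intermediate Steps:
$U = -4$ ($U = 5 - \frac{11 + 7}{2} = 5 - 9 = -4$)
$A{\left(Z \right)} = -4 + Z$ ($A{\left(Z \right)} = Z - 4 = -4 + Z$)
$j = -64$ ($j = 5 + \left(9 \left(-9\right) + 12\right) = 5 + \left(-81 + 12\right) = 5 - 69 = -64$)
$\left(-825 + j\right) A{\left(x{\left(1 \right)} \right)} = \left(-825 - 64\right) \left(-4 + 1\right) = \left(-889\right) \left(-3\right) = 2667$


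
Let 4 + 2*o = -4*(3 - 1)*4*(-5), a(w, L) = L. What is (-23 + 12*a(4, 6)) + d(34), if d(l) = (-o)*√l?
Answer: 49 - 78*√34 ≈ -405.81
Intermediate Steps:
o = 78 (o = -2 + (-4*(3 - 1)*4*(-5))/2 = -2 + (-8*4*(-5))/2 = -2 + (-4*8*(-5))/2 = -2 + (-32*(-5))/2 = -2 + (½)*160 = -2 + 80 = 78)
d(l) = -78*√l (d(l) = (-1*78)*√l = -78*√l)
(-23 + 12*a(4, 6)) + d(34) = (-23 + 12*6) - 78*√34 = (-23 + 72) - 78*√34 = 49 - 78*√34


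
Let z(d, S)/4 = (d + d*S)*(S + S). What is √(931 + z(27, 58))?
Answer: √740083 ≈ 860.28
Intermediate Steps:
z(d, S) = 8*S*(d + S*d) (z(d, S) = 4*((d + d*S)*(S + S)) = 4*((d + S*d)*(2*S)) = 4*(2*S*(d + S*d)) = 8*S*(d + S*d))
√(931 + z(27, 58)) = √(931 + 8*58*27*(1 + 58)) = √(931 + 8*58*27*59) = √(931 + 739152) = √740083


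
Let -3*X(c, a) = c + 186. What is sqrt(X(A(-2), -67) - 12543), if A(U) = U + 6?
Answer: I*sqrt(113457)/3 ≈ 112.28*I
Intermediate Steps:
A(U) = 6 + U
X(c, a) = -62 - c/3 (X(c, a) = -(c + 186)/3 = -(186 + c)/3 = -62 - c/3)
sqrt(X(A(-2), -67) - 12543) = sqrt((-62 - (6 - 2)/3) - 12543) = sqrt((-62 - 1/3*4) - 12543) = sqrt((-62 - 4/3) - 12543) = sqrt(-190/3 - 12543) = sqrt(-37819/3) = I*sqrt(113457)/3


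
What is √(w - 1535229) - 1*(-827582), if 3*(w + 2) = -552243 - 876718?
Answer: 827582 + I*√18103962/3 ≈ 8.2758e+5 + 1418.3*I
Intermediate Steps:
w = -1428967/3 (w = -2 + (-552243 - 876718)/3 = -2 + (⅓)*(-1428961) = -2 - 1428961/3 = -1428967/3 ≈ -4.7632e+5)
√(w - 1535229) - 1*(-827582) = √(-1428967/3 - 1535229) - 1*(-827582) = √(-6034654/3) + 827582 = I*√18103962/3 + 827582 = 827582 + I*√18103962/3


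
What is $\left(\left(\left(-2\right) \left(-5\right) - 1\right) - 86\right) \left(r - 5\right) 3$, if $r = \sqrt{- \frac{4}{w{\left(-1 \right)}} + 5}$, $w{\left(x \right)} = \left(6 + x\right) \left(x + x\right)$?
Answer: $1155 - \frac{693 \sqrt{15}}{5} \approx 618.2$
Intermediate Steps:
$w{\left(x \right)} = 2 x \left(6 + x\right)$ ($w{\left(x \right)} = \left(6 + x\right) 2 x = 2 x \left(6 + x\right)$)
$r = \frac{3 \sqrt{15}}{5}$ ($r = \sqrt{- \frac{4}{2 \left(-1\right) \left(6 - 1\right)} + 5} = \sqrt{- \frac{4}{2 \left(-1\right) 5} + 5} = \sqrt{- \frac{4}{-10} + 5} = \sqrt{\left(-4\right) \left(- \frac{1}{10}\right) + 5} = \sqrt{\frac{2}{5} + 5} = \sqrt{\frac{27}{5}} = \frac{3 \sqrt{15}}{5} \approx 2.3238$)
$\left(\left(\left(-2\right) \left(-5\right) - 1\right) - 86\right) \left(r - 5\right) 3 = \left(\left(\left(-2\right) \left(-5\right) - 1\right) - 86\right) \left(\frac{3 \sqrt{15}}{5} - 5\right) 3 = \left(\left(10 - 1\right) - 86\right) \left(-5 + \frac{3 \sqrt{15}}{5}\right) 3 = \left(9 - 86\right) \left(-15 + \frac{9 \sqrt{15}}{5}\right) = - 77 \left(-15 + \frac{9 \sqrt{15}}{5}\right) = 1155 - \frac{693 \sqrt{15}}{5}$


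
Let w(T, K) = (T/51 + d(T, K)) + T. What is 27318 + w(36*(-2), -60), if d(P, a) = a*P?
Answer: 536598/17 ≈ 31565.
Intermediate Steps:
d(P, a) = P*a
w(T, K) = 52*T/51 + K*T (w(T, K) = (T/51 + T*K) + T = (T*(1/51) + K*T) + T = (T/51 + K*T) + T = 52*T/51 + K*T)
27318 + w(36*(-2), -60) = 27318 + (36*(-2))*(52 + 51*(-60))/51 = 27318 + (1/51)*(-72)*(52 - 3060) = 27318 + (1/51)*(-72)*(-3008) = 27318 + 72192/17 = 536598/17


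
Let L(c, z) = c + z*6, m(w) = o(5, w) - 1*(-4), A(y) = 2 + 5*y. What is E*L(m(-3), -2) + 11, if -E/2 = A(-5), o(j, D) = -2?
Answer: -449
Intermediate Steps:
m(w) = 2 (m(w) = -2 - 1*(-4) = -2 + 4 = 2)
E = 46 (E = -2*(2 + 5*(-5)) = -2*(2 - 25) = -2*(-23) = 46)
L(c, z) = c + 6*z
E*L(m(-3), -2) + 11 = 46*(2 + 6*(-2)) + 11 = 46*(2 - 12) + 11 = 46*(-10) + 11 = -460 + 11 = -449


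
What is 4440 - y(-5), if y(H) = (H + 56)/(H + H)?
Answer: 44451/10 ≈ 4445.1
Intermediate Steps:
y(H) = (56 + H)/(2*H) (y(H) = (56 + H)/((2*H)) = (56 + H)*(1/(2*H)) = (56 + H)/(2*H))
4440 - y(-5) = 4440 - (56 - 5)/(2*(-5)) = 4440 - (-1)*51/(2*5) = 4440 - 1*(-51/10) = 4440 + 51/10 = 44451/10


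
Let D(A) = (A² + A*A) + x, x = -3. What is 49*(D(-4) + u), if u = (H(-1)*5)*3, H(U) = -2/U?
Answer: 2891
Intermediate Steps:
D(A) = -3 + 2*A² (D(A) = (A² + A*A) - 3 = (A² + A²) - 3 = 2*A² - 3 = -3 + 2*A²)
u = 30 (u = (-2/(-1)*5)*3 = (-2*(-1)*5)*3 = (2*5)*3 = 10*3 = 30)
49*(D(-4) + u) = 49*((-3 + 2*(-4)²) + 30) = 49*((-3 + 2*16) + 30) = 49*((-3 + 32) + 30) = 49*(29 + 30) = 49*59 = 2891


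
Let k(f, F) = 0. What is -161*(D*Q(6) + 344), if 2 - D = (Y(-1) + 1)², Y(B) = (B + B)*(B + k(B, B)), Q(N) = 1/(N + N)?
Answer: -663481/12 ≈ -55290.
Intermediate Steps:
Q(N) = 1/(2*N)
Y(B) = 2*B² (Y(B) = (B + B)*(B + 0) = (2*B)*B = 2*B²)
D = -7 (D = 2 - (2*(-1)² + 1)² = 2 - (2*1 + 1)² = 2 - (2 + 1)² = 2 - 1*3² = 2 - 1*9 = 2 - 9 = -7)
-161*(D*Q(6) + 344) = -161*(-7/(2*6) + 344) = -161*(-7*1/12 + 344) = -161*(-7/12 + 344) = -161*4121/12 = -663481/12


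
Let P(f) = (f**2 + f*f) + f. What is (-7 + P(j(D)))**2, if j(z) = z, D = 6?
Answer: 5041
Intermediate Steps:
P(f) = f + 2*f**2 (P(f) = (f**2 + f**2) + f = 2*f**2 + f = f + 2*f**2)
(-7 + P(j(D)))**2 = (-7 + 6*(1 + 2*6))**2 = (-7 + 6*(1 + 12))**2 = (-7 + 6*13)**2 = (-7 + 78)**2 = 71**2 = 5041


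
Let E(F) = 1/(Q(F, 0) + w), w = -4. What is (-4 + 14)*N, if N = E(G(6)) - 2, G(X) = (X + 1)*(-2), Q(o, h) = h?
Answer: -45/2 ≈ -22.500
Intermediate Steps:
G(X) = -2 - 2*X (G(X) = (1 + X)*(-2) = -2 - 2*X)
E(F) = -¼ (E(F) = 1/(0 - 4) = 1/(-4) = -¼)
N = -9/4 (N = -¼ - 2 = -9/4 ≈ -2.2500)
(-4 + 14)*N = (-4 + 14)*(-9/4) = 10*(-9/4) = -45/2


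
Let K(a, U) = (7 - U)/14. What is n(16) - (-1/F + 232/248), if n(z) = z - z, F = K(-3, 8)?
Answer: -463/31 ≈ -14.935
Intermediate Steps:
K(a, U) = 1/2 - U/14 (K(a, U) = (7 - U)*(1/14) = 1/2 - U/14)
F = -1/14 (F = 1/2 - 1/14*8 = 1/2 - 4/7 = -1/14 ≈ -0.071429)
n(z) = 0
n(16) - (-1/F + 232/248) = 0 - (-1/(-1/14) + 232/248) = 0 - (-1*(-14) + 232*(1/248)) = 0 - (14 + 29/31) = 0 - 1*463/31 = 0 - 463/31 = -463/31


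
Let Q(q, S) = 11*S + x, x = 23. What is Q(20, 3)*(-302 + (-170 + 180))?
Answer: -16352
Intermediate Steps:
Q(q, S) = 23 + 11*S (Q(q, S) = 11*S + 23 = 23 + 11*S)
Q(20, 3)*(-302 + (-170 + 180)) = (23 + 11*3)*(-302 + (-170 + 180)) = (23 + 33)*(-302 + 10) = 56*(-292) = -16352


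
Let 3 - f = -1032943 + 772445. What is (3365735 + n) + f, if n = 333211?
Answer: 3959447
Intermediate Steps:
f = 260501 (f = 3 - (-1032943 + 772445) = 3 - 1*(-260498) = 3 + 260498 = 260501)
(3365735 + n) + f = (3365735 + 333211) + 260501 = 3698946 + 260501 = 3959447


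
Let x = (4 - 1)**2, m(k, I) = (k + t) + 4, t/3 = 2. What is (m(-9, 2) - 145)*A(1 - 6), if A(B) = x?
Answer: -1296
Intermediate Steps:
t = 6 (t = 3*2 = 6)
m(k, I) = 10 + k (m(k, I) = (k + 6) + 4 = (6 + k) + 4 = 10 + k)
x = 9 (x = 3**2 = 9)
A(B) = 9
(m(-9, 2) - 145)*A(1 - 6) = ((10 - 9) - 145)*9 = (1 - 145)*9 = -144*9 = -1296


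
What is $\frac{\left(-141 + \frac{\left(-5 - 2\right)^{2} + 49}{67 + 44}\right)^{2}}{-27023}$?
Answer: $- \frac{241895809}{332950383} \approx -0.72652$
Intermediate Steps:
$\frac{\left(-141 + \frac{\left(-5 - 2\right)^{2} + 49}{67 + 44}\right)^{2}}{-27023} = \left(-141 + \frac{\left(-7\right)^{2} + 49}{111}\right)^{2} \left(- \frac{1}{27023}\right) = \left(-141 + \left(49 + 49\right) \frac{1}{111}\right)^{2} \left(- \frac{1}{27023}\right) = \left(-141 + 98 \cdot \frac{1}{111}\right)^{2} \left(- \frac{1}{27023}\right) = \left(-141 + \frac{98}{111}\right)^{2} \left(- \frac{1}{27023}\right) = \left(- \frac{15553}{111}\right)^{2} \left(- \frac{1}{27023}\right) = \frac{241895809}{12321} \left(- \frac{1}{27023}\right) = - \frac{241895809}{332950383}$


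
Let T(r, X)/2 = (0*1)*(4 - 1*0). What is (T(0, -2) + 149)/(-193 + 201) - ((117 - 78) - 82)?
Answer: 493/8 ≈ 61.625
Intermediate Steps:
T(r, X) = 0 (T(r, X) = 2*((0*1)*(4 - 1*0)) = 2*(0*(4 + 0)) = 2*(0*4) = 2*0 = 0)
(T(0, -2) + 149)/(-193 + 201) - ((117 - 78) - 82) = (0 + 149)/(-193 + 201) - ((117 - 78) - 82) = 149/8 - (39 - 82) = 149*(⅛) - 1*(-43) = 149/8 + 43 = 493/8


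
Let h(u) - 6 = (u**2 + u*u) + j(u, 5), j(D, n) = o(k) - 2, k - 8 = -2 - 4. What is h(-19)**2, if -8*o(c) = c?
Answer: 8427409/16 ≈ 5.2671e+5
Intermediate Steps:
k = 2 (k = 8 + (-2 - 4) = 8 - 6 = 2)
o(c) = -c/8
j(D, n) = -9/4 (j(D, n) = -1/8*2 - 2 = -1/4 - 2 = -9/4)
h(u) = 15/4 + 2*u**2 (h(u) = 6 + ((u**2 + u*u) - 9/4) = 6 + ((u**2 + u**2) - 9/4) = 6 + (2*u**2 - 9/4) = 6 + (-9/4 + 2*u**2) = 15/4 + 2*u**2)
h(-19)**2 = (15/4 + 2*(-19)**2)**2 = (15/4 + 2*361)**2 = (15/4 + 722)**2 = (2903/4)**2 = 8427409/16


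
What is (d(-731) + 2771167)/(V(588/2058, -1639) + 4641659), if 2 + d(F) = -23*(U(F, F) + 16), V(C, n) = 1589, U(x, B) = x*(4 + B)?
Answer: -4726127/2321624 ≈ -2.0357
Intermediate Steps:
d(F) = -370 - 23*F*(4 + F) (d(F) = -2 - 23*(F*(4 + F) + 16) = -2 - 23*(16 + F*(4 + F)) = -2 + (-368 - 23*F*(4 + F)) = -370 - 23*F*(4 + F))
(d(-731) + 2771167)/(V(588/2058, -1639) + 4641659) = ((-370 - 23*(-731)*(4 - 731)) + 2771167)/(1589 + 4641659) = ((-370 - 23*(-731)*(-727)) + 2771167)/4643248 = ((-370 - 12223051) + 2771167)*(1/4643248) = (-12223421 + 2771167)*(1/4643248) = -9452254*1/4643248 = -4726127/2321624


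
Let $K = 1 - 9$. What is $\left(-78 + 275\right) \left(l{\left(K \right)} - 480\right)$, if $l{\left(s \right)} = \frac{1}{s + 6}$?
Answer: $- \frac{189317}{2} \approx -94659.0$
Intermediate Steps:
$K = -8$ ($K = 1 - 9 = -8$)
$l{\left(s \right)} = \frac{1}{6 + s}$
$\left(-78 + 275\right) \left(l{\left(K \right)} - 480\right) = \left(-78 + 275\right) \left(\frac{1}{6 - 8} - 480\right) = 197 \left(\frac{1}{-2} - 480\right) = 197 \left(- \frac{1}{2} - 480\right) = 197 \left(- \frac{961}{2}\right) = - \frac{189317}{2}$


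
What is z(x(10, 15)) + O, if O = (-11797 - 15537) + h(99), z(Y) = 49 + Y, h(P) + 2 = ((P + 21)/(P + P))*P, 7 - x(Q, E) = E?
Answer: -27235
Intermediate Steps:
x(Q, E) = 7 - E
h(P) = 17/2 + P/2 (h(P) = -2 + ((P + 21)/(P + P))*P = -2 + ((21 + P)/((2*P)))*P = -2 + ((21 + P)*(1/(2*P)))*P = -2 + ((21 + P)/(2*P))*P = -2 + (21/2 + P/2) = 17/2 + P/2)
O = -27276 (O = (-11797 - 15537) + (17/2 + (1/2)*99) = -27334 + (17/2 + 99/2) = -27334 + 58 = -27276)
z(x(10, 15)) + O = (49 + (7 - 1*15)) - 27276 = (49 + (7 - 15)) - 27276 = (49 - 8) - 27276 = 41 - 27276 = -27235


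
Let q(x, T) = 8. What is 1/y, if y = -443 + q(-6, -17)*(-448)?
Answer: -1/4027 ≈ -0.00024832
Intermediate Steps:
y = -4027 (y = -443 + 8*(-448) = -443 - 3584 = -4027)
1/y = 1/(-4027) = -1/4027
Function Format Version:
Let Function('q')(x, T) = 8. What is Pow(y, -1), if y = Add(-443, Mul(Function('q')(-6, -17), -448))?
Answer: Rational(-1, 4027) ≈ -0.00024832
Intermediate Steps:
y = -4027 (y = Add(-443, Mul(8, -448)) = Add(-443, -3584) = -4027)
Pow(y, -1) = Pow(-4027, -1) = Rational(-1, 4027)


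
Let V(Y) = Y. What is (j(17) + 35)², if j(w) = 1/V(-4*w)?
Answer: 5659641/4624 ≈ 1224.0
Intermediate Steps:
j(w) = -1/(4*w) (j(w) = 1/(-4*w) = -1/(4*w))
(j(17) + 35)² = (-¼/17 + 35)² = (-¼*1/17 + 35)² = (-1/68 + 35)² = (2379/68)² = 5659641/4624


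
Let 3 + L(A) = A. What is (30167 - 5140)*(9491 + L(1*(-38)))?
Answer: 236505150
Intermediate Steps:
L(A) = -3 + A
(30167 - 5140)*(9491 + L(1*(-38))) = (30167 - 5140)*(9491 + (-3 + 1*(-38))) = 25027*(9491 + (-3 - 38)) = 25027*(9491 - 41) = 25027*9450 = 236505150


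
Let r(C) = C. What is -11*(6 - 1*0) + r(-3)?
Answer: -69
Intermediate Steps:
-11*(6 - 1*0) + r(-3) = -11*(6 - 1*0) - 3 = -11*(6 + 0) - 3 = -11*6 - 3 = -66 - 3 = -69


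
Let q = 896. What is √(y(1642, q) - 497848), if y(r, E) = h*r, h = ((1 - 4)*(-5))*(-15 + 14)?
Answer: 11*I*√4318 ≈ 722.83*I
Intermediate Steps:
h = -15 (h = -3*(-5)*(-1) = 15*(-1) = -15)
y(r, E) = -15*r
√(y(1642, q) - 497848) = √(-15*1642 - 497848) = √(-24630 - 497848) = √(-522478) = 11*I*√4318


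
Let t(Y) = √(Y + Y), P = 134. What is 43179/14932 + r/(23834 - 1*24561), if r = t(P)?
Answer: 43179/14932 - 2*√67/727 ≈ 2.8692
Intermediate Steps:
t(Y) = √2*√Y (t(Y) = √(2*Y) = √2*√Y)
r = 2*√67 (r = √2*√134 = 2*√67 ≈ 16.371)
43179/14932 + r/(23834 - 1*24561) = 43179/14932 + (2*√67)/(23834 - 1*24561) = 43179*(1/14932) + (2*√67)/(23834 - 24561) = 43179/14932 + (2*√67)/(-727) = 43179/14932 + (2*√67)*(-1/727) = 43179/14932 - 2*√67/727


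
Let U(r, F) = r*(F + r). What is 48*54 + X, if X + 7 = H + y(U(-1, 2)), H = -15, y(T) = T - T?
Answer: 2570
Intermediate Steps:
y(T) = 0
X = -22 (X = -7 + (-15 + 0) = -7 - 15 = -22)
48*54 + X = 48*54 - 22 = 2592 - 22 = 2570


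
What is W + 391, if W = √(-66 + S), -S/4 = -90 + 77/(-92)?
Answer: 391 + √157297/23 ≈ 408.24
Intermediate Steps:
S = 8357/23 (S = -4*(-90 + 77/(-92)) = -4*(-90 + 77*(-1/92)) = -4*(-90 - 77/92) = -4*(-8357/92) = 8357/23 ≈ 363.35)
W = √157297/23 (W = √(-66 + 8357/23) = √(6839/23) = √157297/23 ≈ 17.244)
W + 391 = √157297/23 + 391 = 391 + √157297/23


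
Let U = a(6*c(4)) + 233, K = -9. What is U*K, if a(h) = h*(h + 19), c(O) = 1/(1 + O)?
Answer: -57879/25 ≈ -2315.2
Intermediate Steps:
a(h) = h*(19 + h)
U = 6431/25 (U = (6/(1 + 4))*(19 + 6/(1 + 4)) + 233 = (6/5)*(19 + 6/5) + 233 = (6*(⅕))*(19 + 6*(⅕)) + 233 = 6*(19 + 6/5)/5 + 233 = (6/5)*(101/5) + 233 = 606/25 + 233 = 6431/25 ≈ 257.24)
U*K = (6431/25)*(-9) = -57879/25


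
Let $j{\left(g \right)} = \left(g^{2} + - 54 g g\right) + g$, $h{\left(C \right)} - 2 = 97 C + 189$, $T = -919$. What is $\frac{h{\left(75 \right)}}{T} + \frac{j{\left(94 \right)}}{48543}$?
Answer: $- \frac{792710704}{44611017} \approx -17.769$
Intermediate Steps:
$h{\left(C \right)} = 191 + 97 C$ ($h{\left(C \right)} = 2 + \left(97 C + 189\right) = 2 + \left(189 + 97 C\right) = 191 + 97 C$)
$j{\left(g \right)} = g - 53 g^{2}$ ($j{\left(g \right)} = \left(g^{2} - 54 g^{2}\right) + g = - 53 g^{2} + g = g - 53 g^{2}$)
$\frac{h{\left(75 \right)}}{T} + \frac{j{\left(94 \right)}}{48543} = \frac{191 + 97 \cdot 75}{-919} + \frac{94 \left(1 - 4982\right)}{48543} = \left(191 + 7275\right) \left(- \frac{1}{919}\right) + 94 \left(1 - 4982\right) \frac{1}{48543} = 7466 \left(- \frac{1}{919}\right) + 94 \left(-4981\right) \frac{1}{48543} = - \frac{7466}{919} - \frac{468214}{48543} = - \frac{792710704}{44611017}$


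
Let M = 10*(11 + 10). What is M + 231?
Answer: 441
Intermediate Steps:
M = 210 (M = 10*21 = 210)
M + 231 = 210 + 231 = 441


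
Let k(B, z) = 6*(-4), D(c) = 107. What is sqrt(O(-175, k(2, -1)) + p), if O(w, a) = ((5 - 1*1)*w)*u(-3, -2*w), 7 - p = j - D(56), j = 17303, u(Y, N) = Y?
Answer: I*sqrt(15089) ≈ 122.84*I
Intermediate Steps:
k(B, z) = -24
p = -17189 (p = 7 - (17303 - 1*107) = 7 - (17303 - 107) = 7 - 1*17196 = 7 - 17196 = -17189)
O(w, a) = -12*w (O(w, a) = ((5 - 1*1)*w)*(-3) = ((5 - 1)*w)*(-3) = (4*w)*(-3) = -12*w)
sqrt(O(-175, k(2, -1)) + p) = sqrt(-12*(-175) - 17189) = sqrt(2100 - 17189) = sqrt(-15089) = I*sqrt(15089)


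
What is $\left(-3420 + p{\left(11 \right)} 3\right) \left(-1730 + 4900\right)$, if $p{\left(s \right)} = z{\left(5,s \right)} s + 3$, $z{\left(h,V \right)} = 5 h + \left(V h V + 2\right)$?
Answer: $55300650$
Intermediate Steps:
$z{\left(h,V \right)} = 2 + 5 h + h V^{2}$ ($z{\left(h,V \right)} = 5 h + \left(h V^{2} + 2\right) = 5 h + \left(2 + h V^{2}\right) = 2 + 5 h + h V^{2}$)
$p{\left(s \right)} = 3 + s \left(27 + 5 s^{2}\right)$ ($p{\left(s \right)} = \left(2 + 5 \cdot 5 + 5 s^{2}\right) s + 3 = \left(2 + 25 + 5 s^{2}\right) s + 3 = \left(27 + 5 s^{2}\right) s + 3 = s \left(27 + 5 s^{2}\right) + 3 = 3 + s \left(27 + 5 s^{2}\right)$)
$\left(-3420 + p{\left(11 \right)} 3\right) \left(-1730 + 4900\right) = \left(-3420 + \left(3 + 11 \left(27 + 5 \cdot 11^{2}\right)\right) 3\right) \left(-1730 + 4900\right) = \left(-3420 + \left(3 + 11 \left(27 + 5 \cdot 121\right)\right) 3\right) 3170 = \left(-3420 + \left(3 + 11 \left(27 + 605\right)\right) 3\right) 3170 = \left(-3420 + \left(3 + 11 \cdot 632\right) 3\right) 3170 = \left(-3420 + \left(3 + 6952\right) 3\right) 3170 = \left(-3420 + 6955 \cdot 3\right) 3170 = \left(-3420 + 20865\right) 3170 = 17445 \cdot 3170 = 55300650$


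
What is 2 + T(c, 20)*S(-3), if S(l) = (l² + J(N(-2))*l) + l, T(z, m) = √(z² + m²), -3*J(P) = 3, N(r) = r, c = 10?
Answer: 2 + 90*√5 ≈ 203.25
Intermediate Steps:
J(P) = -1 (J(P) = -⅓*3 = -1)
T(z, m) = √(m² + z²)
S(l) = l² (S(l) = (l² - l) + l = l²)
2 + T(c, 20)*S(-3) = 2 + √(20² + 10²)*(-3)² = 2 + √(400 + 100)*9 = 2 + √500*9 = 2 + (10*√5)*9 = 2 + 90*√5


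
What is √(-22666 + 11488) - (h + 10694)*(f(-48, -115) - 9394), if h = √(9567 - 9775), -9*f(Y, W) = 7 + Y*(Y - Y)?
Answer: 904209782/9 + 9*I*√138 + 338212*I*√13/9 ≈ 1.0047e+8 + 1.356e+5*I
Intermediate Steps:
f(Y, W) = -7/9 (f(Y, W) = -(7 + Y*(Y - Y))/9 = -(7 + Y*0)/9 = -(7 + 0)/9 = -⅑*7 = -7/9)
h = 4*I*√13 (h = √(-208) = 4*I*√13 ≈ 14.422*I)
√(-22666 + 11488) - (h + 10694)*(f(-48, -115) - 9394) = √(-22666 + 11488) - (4*I*√13 + 10694)*(-7/9 - 9394) = √(-11178) - (10694 + 4*I*√13)*(-84553)/9 = 9*I*√138 - (-904209782/9 - 338212*I*√13/9) = 9*I*√138 + (904209782/9 + 338212*I*√13/9) = 904209782/9 + 9*I*√138 + 338212*I*√13/9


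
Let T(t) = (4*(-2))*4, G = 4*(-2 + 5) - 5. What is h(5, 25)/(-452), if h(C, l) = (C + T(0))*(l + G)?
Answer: 216/113 ≈ 1.9115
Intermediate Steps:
G = 7 (G = 4*3 - 5 = 12 - 5 = 7)
T(t) = -32 (T(t) = -8*4 = -32)
h(C, l) = (-32 + C)*(7 + l) (h(C, l) = (C - 32)*(l + 7) = (-32 + C)*(7 + l))
h(5, 25)/(-452) = (-224 - 32*25 + 7*5 + 5*25)/(-452) = (-224 - 800 + 35 + 125)*(-1/452) = -864*(-1/452) = 216/113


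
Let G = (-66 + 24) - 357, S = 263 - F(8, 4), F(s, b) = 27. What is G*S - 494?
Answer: -94658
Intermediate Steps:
S = 236 (S = 263 - 1*27 = 263 - 27 = 236)
G = -399 (G = -42 - 357 = -399)
G*S - 494 = -399*236 - 494 = -94164 - 494 = -94658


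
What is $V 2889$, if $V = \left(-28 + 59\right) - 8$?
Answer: $66447$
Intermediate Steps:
$V = 23$ ($V = 31 - 8 = 23$)
$V 2889 = 23 \cdot 2889 = 66447$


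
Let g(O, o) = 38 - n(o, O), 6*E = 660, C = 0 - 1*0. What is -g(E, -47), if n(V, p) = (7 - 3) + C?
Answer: -34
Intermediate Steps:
C = 0 (C = 0 + 0 = 0)
n(V, p) = 4 (n(V, p) = (7 - 3) + 0 = 4 + 0 = 4)
E = 110 (E = (⅙)*660 = 110)
g(O, o) = 34 (g(O, o) = 38 - 1*4 = 38 - 4 = 34)
-g(E, -47) = -1*34 = -34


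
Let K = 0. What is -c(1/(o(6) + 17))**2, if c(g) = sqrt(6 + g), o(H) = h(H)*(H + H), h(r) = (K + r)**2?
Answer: -2695/449 ≈ -6.0022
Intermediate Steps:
h(r) = r**2 (h(r) = (0 + r)**2 = r**2)
o(H) = 2*H**3 (o(H) = H**2*(H + H) = H**2*(2*H) = 2*H**3)
-c(1/(o(6) + 17))**2 = -(sqrt(6 + 1/(2*6**3 + 17)))**2 = -(sqrt(6 + 1/(2*216 + 17)))**2 = -(sqrt(6 + 1/(432 + 17)))**2 = -(sqrt(6 + 1/449))**2 = -(sqrt(2695/449))**2 = -(7*sqrt(24695)/449)**2 = -1*2695/449 = -2695/449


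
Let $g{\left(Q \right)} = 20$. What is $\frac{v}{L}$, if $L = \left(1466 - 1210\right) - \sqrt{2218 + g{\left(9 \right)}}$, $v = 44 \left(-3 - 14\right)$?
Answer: $- \frac{95744}{31649} - \frac{374 \sqrt{2238}}{31649} \approx -3.5842$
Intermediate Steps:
$v = -748$ ($v = 44 \left(-17\right) = -748$)
$L = 256 - \sqrt{2238}$ ($L = \left(1466 - 1210\right) - \sqrt{2218 + 20} = 256 - \sqrt{2238} \approx 208.69$)
$\frac{v}{L} = - \frac{748}{256 - \sqrt{2238}}$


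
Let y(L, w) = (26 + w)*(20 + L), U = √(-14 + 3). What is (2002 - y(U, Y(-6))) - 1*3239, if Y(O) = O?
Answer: -1637 - 20*I*√11 ≈ -1637.0 - 66.333*I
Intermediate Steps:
U = I*√11 (U = √(-11) = I*√11 ≈ 3.3166*I)
y(L, w) = (20 + L)*(26 + w)
(2002 - y(U, Y(-6))) - 1*3239 = (2002 - (520 + 20*(-6) + 26*(I*√11) + (I*√11)*(-6))) - 1*3239 = (2002 - (520 - 120 + 26*I*√11 - 6*I*√11)) - 3239 = (2002 - (400 + 20*I*√11)) - 3239 = (2002 + (-400 - 20*I*√11)) - 3239 = (1602 - 20*I*√11) - 3239 = -1637 - 20*I*√11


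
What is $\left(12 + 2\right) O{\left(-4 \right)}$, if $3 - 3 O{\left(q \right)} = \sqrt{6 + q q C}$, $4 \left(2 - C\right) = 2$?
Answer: $14 - \frac{14 \sqrt{30}}{3} \approx -11.56$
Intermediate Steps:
$C = \frac{3}{2}$ ($C = 2 - \frac{1}{2} = \frac{3}{2} \approx 1.5$)
$O{\left(q \right)} = 1 - \frac{\sqrt{6 + \frac{3 q^{2}}{2}}}{3}$ ($O{\left(q \right)} = 1 - \frac{\sqrt{6 + q q \frac{3}{2}}}{3} = 1 - \frac{\sqrt{6 + q^{2} \cdot \frac{3}{2}}}{3} = 1 - \frac{\sqrt{6 + \frac{3 q^{2}}{2}}}{3}$)
$\left(12 + 2\right) O{\left(-4 \right)} = \left(12 + 2\right) \left(1 - \frac{\sqrt{24 + 6 \left(-4\right)^{2}}}{6}\right) = 14 \left(1 - \frac{\sqrt{24 + 6 \cdot 16}}{6}\right) = 14 \left(1 - \frac{\sqrt{24 + 96}}{6}\right) = 14 \left(1 - \frac{\sqrt{120}}{6}\right) = 14 \left(1 - \frac{2 \sqrt{30}}{6}\right) = 14 \left(1 - \frac{\sqrt{30}}{3}\right) = 14 - \frac{14 \sqrt{30}}{3}$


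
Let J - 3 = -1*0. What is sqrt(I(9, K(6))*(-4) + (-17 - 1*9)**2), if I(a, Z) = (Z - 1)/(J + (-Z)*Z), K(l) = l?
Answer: 2*sqrt(184206)/33 ≈ 26.012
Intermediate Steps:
J = 3 (J = 3 - 1*0 = 3 + 0 = 3)
I(a, Z) = (-1 + Z)/(3 - Z**2) (I(a, Z) = (Z - 1)/(3 + (-Z)*Z) = (-1 + Z)/(3 - Z**2))
sqrt(I(9, K(6))*(-4) + (-17 - 1*9)**2) = sqrt(((1 - 1*6)/(-3 + 6**2))*(-4) + (-17 - 1*9)**2) = sqrt(((1 - 6)/(-3 + 36))*(-4) + (-17 - 9)**2) = sqrt((-5/33)*(-4) + (-26)**2) = sqrt(((1/33)*(-5))*(-4) + 676) = sqrt(-5/33*(-4) + 676) = sqrt(20/33 + 676) = sqrt(22328/33) = 2*sqrt(184206)/33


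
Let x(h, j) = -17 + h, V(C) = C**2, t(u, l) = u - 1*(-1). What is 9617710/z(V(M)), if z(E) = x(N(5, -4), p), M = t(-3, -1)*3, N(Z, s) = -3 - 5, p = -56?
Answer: -1923542/5 ≈ -3.8471e+5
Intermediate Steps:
t(u, l) = 1 + u (t(u, l) = u + 1 = 1 + u)
N(Z, s) = -8
M = -6 (M = (1 - 3)*3 = -2*3 = -6)
z(E) = -25 (z(E) = -17 - 8 = -25)
9617710/z(V(M)) = 9617710/(-25) = 9617710*(-1/25) = -1923542/5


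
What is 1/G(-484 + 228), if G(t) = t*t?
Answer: 1/65536 ≈ 1.5259e-5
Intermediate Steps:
G(t) = t²
1/G(-484 + 228) = 1/((-484 + 228)²) = 1/((-256)²) = 1/65536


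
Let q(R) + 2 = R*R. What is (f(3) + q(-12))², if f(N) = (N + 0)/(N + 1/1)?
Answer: 326041/16 ≈ 20378.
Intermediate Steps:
f(N) = N/(1 + N) (f(N) = N/(N + 1) = N/(1 + N))
q(R) = -2 + R² (q(R) = -2 + R*R = -2 + R²)
(f(3) + q(-12))² = (3/(1 + 3) + (-2 + (-12)²))² = (3/4 + (-2 + 144))² = (3*(¼) + 142)² = (¾ + 142)² = (571/4)² = 326041/16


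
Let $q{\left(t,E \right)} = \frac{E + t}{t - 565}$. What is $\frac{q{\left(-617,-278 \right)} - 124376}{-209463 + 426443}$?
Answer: $- \frac{147011537}{256470360} \approx -0.57321$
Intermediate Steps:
$q{\left(t,E \right)} = \frac{E + t}{-565 + t}$
$\frac{q{\left(-617,-278 \right)} - 124376}{-209463 + 426443} = \frac{\frac{-278 - 617}{-565 - 617} - 124376}{-209463 + 426443} = \frac{\frac{1}{-1182} \left(-895\right) - 124376}{216980} = \left(\left(- \frac{1}{1182}\right) \left(-895\right) - 124376\right) \frac{1}{216980} = \left(\frac{895}{1182} - 124376\right) \frac{1}{216980} = \left(- \frac{147011537}{1182}\right) \frac{1}{216980} = - \frac{147011537}{256470360}$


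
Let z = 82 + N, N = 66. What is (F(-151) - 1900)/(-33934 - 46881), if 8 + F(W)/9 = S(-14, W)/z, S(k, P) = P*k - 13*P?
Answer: 255163/11960620 ≈ 0.021334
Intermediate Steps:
z = 148 (z = 82 + 66 = 148)
S(k, P) = -13*P + P*k
F(W) = -72 - 243*W/148 (F(W) = -72 + 9*((W*(-13 - 14))/148) = -72 + 9*((W*(-27))*(1/148)) = -72 + 9*(-27*W*(1/148)) = -72 + 9*(-27*W/148) = -72 - 243*W/148)
(F(-151) - 1900)/(-33934 - 46881) = ((-72 - 243/148*(-151)) - 1900)/(-33934 - 46881) = ((-72 + 36693/148) - 1900)/(-80815) = (26037/148 - 1900)*(-1/80815) = -255163/148*(-1/80815) = 255163/11960620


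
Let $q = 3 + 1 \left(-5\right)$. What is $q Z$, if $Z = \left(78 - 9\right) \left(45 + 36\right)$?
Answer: $-11178$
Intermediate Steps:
$q = -2$ ($q = 3 - 5 = -2$)
$Z = 5589$ ($Z = 69 \cdot 81 = 5589$)
$q Z = \left(-2\right) 5589 = -11178$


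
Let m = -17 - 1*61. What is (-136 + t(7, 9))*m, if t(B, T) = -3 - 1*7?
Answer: 11388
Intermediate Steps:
t(B, T) = -10 (t(B, T) = -3 - 7 = -10)
m = -78 (m = -17 - 61 = -78)
(-136 + t(7, 9))*m = (-136 - 10)*(-78) = -146*(-78) = 11388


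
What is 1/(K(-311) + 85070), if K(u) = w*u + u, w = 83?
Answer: 1/58946 ≈ 1.6965e-5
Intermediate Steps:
K(u) = 84*u (K(u) = 83*u + u = 84*u)
1/(K(-311) + 85070) = 1/(84*(-311) + 85070) = 1/(-26124 + 85070) = 1/58946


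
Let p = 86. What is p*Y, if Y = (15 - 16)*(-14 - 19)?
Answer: 2838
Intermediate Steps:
Y = 33 (Y = -1*(-33) = 33)
p*Y = 86*33 = 2838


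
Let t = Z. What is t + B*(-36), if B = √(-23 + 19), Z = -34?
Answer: -34 - 72*I ≈ -34.0 - 72.0*I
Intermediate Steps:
t = -34
B = 2*I (B = √(-4) = 2*I ≈ 2.0*I)
t + B*(-36) = -34 + (2*I)*(-36) = -34 - 72*I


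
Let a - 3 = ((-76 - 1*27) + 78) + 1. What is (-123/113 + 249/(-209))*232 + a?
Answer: -12987765/23617 ≈ -549.93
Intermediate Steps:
a = -21 (a = 3 + (((-76 - 1*27) + 78) + 1) = 3 + (((-76 - 27) + 78) + 1) = 3 + ((-103 + 78) + 1) = 3 + (-25 + 1) = 3 - 24 = -21)
(-123/113 + 249/(-209))*232 + a = (-123/113 + 249/(-209))*232 - 21 = (-123*1/113 + 249*(-1/209))*232 - 21 = (-123/113 - 249/209)*232 - 21 = -53844/23617*232 - 21 = -12491808/23617 - 21 = -12987765/23617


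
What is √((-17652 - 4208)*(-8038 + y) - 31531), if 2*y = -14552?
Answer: 3*√37192501 ≈ 18296.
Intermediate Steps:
y = -7276 (y = (½)*(-14552) = -7276)
√((-17652 - 4208)*(-8038 + y) - 31531) = √((-17652 - 4208)*(-8038 - 7276) - 31531) = √(-21860*(-15314) - 31531) = √(334764040 - 31531) = √334732509 = 3*√37192501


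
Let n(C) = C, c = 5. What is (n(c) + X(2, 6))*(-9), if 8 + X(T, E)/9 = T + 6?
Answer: -45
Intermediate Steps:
X(T, E) = -18 + 9*T (X(T, E) = -72 + 9*(T + 6) = -72 + 9*(6 + T) = -72 + (54 + 9*T) = -18 + 9*T)
(n(c) + X(2, 6))*(-9) = (5 + (-18 + 9*2))*(-9) = (5 + (-18 + 18))*(-9) = (5 + 0)*(-9) = 5*(-9) = -45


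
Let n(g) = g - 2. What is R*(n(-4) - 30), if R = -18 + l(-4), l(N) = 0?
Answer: 648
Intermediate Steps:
R = -18 (R = -18 + 0 = -18)
n(g) = -2 + g
R*(n(-4) - 30) = -18*((-2 - 4) - 30) = -18*(-6 - 30) = -18*(-36) = 648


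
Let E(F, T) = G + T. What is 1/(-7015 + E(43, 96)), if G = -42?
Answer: -1/6961 ≈ -0.00014366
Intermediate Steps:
E(F, T) = -42 + T
1/(-7015 + E(43, 96)) = 1/(-7015 + (-42 + 96)) = 1/(-7015 + 54) = 1/(-6961) = -1/6961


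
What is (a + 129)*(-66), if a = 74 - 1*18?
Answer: -12210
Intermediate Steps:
a = 56 (a = 74 - 18 = 56)
(a + 129)*(-66) = (56 + 129)*(-66) = 185*(-66) = -12210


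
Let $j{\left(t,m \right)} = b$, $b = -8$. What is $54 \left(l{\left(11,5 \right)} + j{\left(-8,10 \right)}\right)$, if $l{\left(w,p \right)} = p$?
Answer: $-162$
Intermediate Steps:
$j{\left(t,m \right)} = -8$
$54 \left(l{\left(11,5 \right)} + j{\left(-8,10 \right)}\right) = 54 \left(5 - 8\right) = 54 \left(-3\right) = -162$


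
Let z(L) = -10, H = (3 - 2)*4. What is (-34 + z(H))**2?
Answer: 1936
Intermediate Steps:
H = 4 (H = 1*4 = 4)
(-34 + z(H))**2 = (-34 - 10)**2 = (-44)**2 = 1936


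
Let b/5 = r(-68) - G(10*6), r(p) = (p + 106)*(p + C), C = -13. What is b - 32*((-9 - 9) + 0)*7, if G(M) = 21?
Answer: -11463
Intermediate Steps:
r(p) = (-13 + p)*(106 + p) (r(p) = (p + 106)*(p - 13) = (106 + p)*(-13 + p) = (-13 + p)*(106 + p))
b = -15495 (b = 5*((-1378 + (-68)² + 93*(-68)) - 1*21) = 5*((-1378 + 4624 - 6324) - 21) = 5*(-3078 - 21) = 5*(-3099) = -15495)
b - 32*((-9 - 9) + 0)*7 = -15495 - 32*((-9 - 9) + 0)*7 = -15495 - 32*(-18 + 0)*7 = -15495 - 32*(-18)*7 = -15495 - (-576)*7 = -15495 - 1*(-4032) = -15495 + 4032 = -11463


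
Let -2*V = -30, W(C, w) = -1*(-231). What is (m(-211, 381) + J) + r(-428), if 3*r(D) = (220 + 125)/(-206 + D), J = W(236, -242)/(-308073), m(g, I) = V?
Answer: 964733127/65106094 ≈ 14.818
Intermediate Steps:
W(C, w) = 231
V = 15 (V = -½*(-30) = 15)
m(g, I) = 15
J = -77/102691 (J = 231/(-308073) = 231*(-1/308073) = -77/102691 ≈ -0.00074982)
r(D) = 115/(-206 + D) (r(D) = ((220 + 125)/(-206 + D))/3 = (345/(-206 + D))/3 = 115/(-206 + D))
(m(-211, 381) + J) + r(-428) = (15 - 77/102691) + 115/(-206 - 428) = 1540288/102691 + 115/(-634) = 1540288/102691 + 115*(-1/634) = 1540288/102691 - 115/634 = 964733127/65106094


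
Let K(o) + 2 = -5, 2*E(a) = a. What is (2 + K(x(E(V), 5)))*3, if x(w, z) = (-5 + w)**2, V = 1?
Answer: -15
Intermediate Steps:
E(a) = a/2
K(o) = -7 (K(o) = -2 - 5 = -7)
(2 + K(x(E(V), 5)))*3 = (2 - 7)*3 = -5*3 = -15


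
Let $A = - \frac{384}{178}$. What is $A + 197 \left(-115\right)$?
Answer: $- \frac{2016487}{89} \approx -22657.0$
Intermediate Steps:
$A = - \frac{192}{89}$ ($A = \left(-384\right) \frac{1}{178} = - \frac{192}{89} \approx -2.1573$)
$A + 197 \left(-115\right) = - \frac{192}{89} + 197 \left(-115\right) = - \frac{192}{89} - 22655 = - \frac{2016487}{89}$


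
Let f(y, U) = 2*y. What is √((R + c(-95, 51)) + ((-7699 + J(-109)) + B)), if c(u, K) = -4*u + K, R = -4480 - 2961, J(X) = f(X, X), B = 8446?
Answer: I*√6481 ≈ 80.505*I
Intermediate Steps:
J(X) = 2*X
R = -7441
c(u, K) = K - 4*u
√((R + c(-95, 51)) + ((-7699 + J(-109)) + B)) = √((-7441 + (51 - 4*(-95))) + ((-7699 + 2*(-109)) + 8446)) = √((-7441 + (51 + 380)) + ((-7699 - 218) + 8446)) = √((-7441 + 431) + (-7917 + 8446)) = √(-7010 + 529) = √(-6481) = I*√6481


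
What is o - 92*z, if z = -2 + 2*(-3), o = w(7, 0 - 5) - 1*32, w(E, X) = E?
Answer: 711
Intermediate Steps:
o = -25 (o = 7 - 1*32 = 7 - 32 = -25)
z = -8 (z = -2 - 6 = -8)
o - 92*z = -25 - 92*(-8) = -25 + 736 = 711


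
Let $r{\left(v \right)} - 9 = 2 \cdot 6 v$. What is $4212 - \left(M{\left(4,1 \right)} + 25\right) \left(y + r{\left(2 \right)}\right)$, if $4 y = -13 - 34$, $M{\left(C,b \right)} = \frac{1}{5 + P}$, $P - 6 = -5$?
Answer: $\frac{88253}{24} \approx 3677.2$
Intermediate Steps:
$P = 1$ ($P = 6 - 5 = 1$)
$M{\left(C,b \right)} = \frac{1}{6}$ ($M{\left(C,b \right)} = \frac{1}{5 + 1} = \frac{1}{6}$)
$r{\left(v \right)} = 9 + 12 v$ ($r{\left(v \right)} = 9 + 2 \cdot 6 v = 9 + 12 v$)
$y = - \frac{47}{4}$ ($y = \frac{-13 - 34}{4} = \frac{1}{4} \left(-47\right) = - \frac{47}{4} \approx -11.75$)
$4212 - \left(M{\left(4,1 \right)} + 25\right) \left(y + r{\left(2 \right)}\right) = 4212 - \left(\frac{1}{6} + 25\right) \left(- \frac{47}{4} + \left(9 + 12 \cdot 2\right)\right) = 4212 - \frac{151 \left(- \frac{47}{4} + \left(9 + 24\right)\right)}{6} = 4212 - \frac{151 \left(- \frac{47}{4} + 33\right)}{6} = 4212 - \frac{151}{6} \cdot \frac{85}{4} = 4212 - \frac{12835}{24} = \frac{88253}{24}$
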